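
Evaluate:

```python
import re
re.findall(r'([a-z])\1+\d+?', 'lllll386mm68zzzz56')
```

After group 1 captures some text, `\1` only succeeds where that same text appears again.
Walking the string: at [0:6] match 'lllll3', group 1 = 'l'; at [8:11] match 'mm6', group 1 = 'm'; at [12:17] match 'zzzz5', group 1 = 'z'.
One capturing group, so `findall` returns just the captured substring from each match — 3 in all.

['l', 'm', 'z']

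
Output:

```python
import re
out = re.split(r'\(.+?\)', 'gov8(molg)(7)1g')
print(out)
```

Matches to split on: at [4:10] → '(molg)'; at [10:13] → '(7)'.
Each match becomes a cut point; 3 segments remain.

['gov8', '', '1g']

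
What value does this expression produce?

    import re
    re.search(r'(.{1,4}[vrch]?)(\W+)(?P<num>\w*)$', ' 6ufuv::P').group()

'6ufuv::P'

Pattern: 1 to 4 of any character, then optionally one of [vrch] (captured); then one or more of a non-word character (captured); then zero or more of a word character (captured as 'num'); then anchored at the end.
`search` walks the string left to right and returns the first match it finds.
The match spans [1:9] → '6ufuv::P'.
Captured: group 1 = '6ufuv', group 2 = '::', group 3 = 'P'.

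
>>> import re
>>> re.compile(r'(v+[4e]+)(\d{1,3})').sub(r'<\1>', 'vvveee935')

'<vvveee>'

Pattern: one or more of the literal 'v', then one or more of one of [4e] (captured); then 1 to 3 of a digit (captured).
Matches: at [0:9] → 'vvveee935'.
The replacement refers to a captured group, so each match is rewritten using its own captured text.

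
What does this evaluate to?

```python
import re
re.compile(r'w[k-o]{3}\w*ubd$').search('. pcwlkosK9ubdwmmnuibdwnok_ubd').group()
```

'wlkosK9ubdwmmnuibdwnok_ubd'

The match spans [4:30] → 'wlkosK9ubdwmmnuibdwnok_ubd'.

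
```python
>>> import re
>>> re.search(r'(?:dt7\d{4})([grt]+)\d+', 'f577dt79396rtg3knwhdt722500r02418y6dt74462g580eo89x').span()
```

(4, 15)

The pattern matches the literal 'dt7', then exactly 4 of a digit (non-capturing group); then one or more of one of [grt] (captured); then one or more of a digit.
Unlike `match`, `search` isn't anchored — it looks for the pattern anywhere in the string.
The match spans [4:15] → 'dt79396rtg3'.
Captured: group 1 = 'rtg'.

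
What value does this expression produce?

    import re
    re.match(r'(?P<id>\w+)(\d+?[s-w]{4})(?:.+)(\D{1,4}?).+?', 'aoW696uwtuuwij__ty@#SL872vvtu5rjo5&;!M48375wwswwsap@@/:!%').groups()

The pattern matches one or more of a word character (captured as 'id'); then one or more of a digit (lazy), then exactly 4 of a character in [s-w] (captured); then one or more of any character (non-capturing group); then 1 to 4 of a non-digit (lazy) (captured); then one or more of any character (lazy).
`re.match` only tries the pattern at the start of the string.
The match spans [0:57] → 'aoW696uwtuuwij__ty@#SL872vvtu5rjo5&;!M48375wwswwsap@@/:!%'.
Captured: group 1 = 'aoW69', group 2 = '6uwtu', group 3 = '!'.

('aoW69', '6uwtu', '!')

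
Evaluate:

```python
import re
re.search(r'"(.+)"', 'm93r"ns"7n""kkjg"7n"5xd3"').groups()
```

('ns"7n""kkjg"7n"5xd3',)

Unlike `match`, `search` isn't anchored — it looks for the pattern anywhere in the string.
The match spans [4:25] → '"ns"7n""kkjg"7n"5xd3"'.
Captured: group 1 = 'ns"7n""kkjg"7n"5xd3'.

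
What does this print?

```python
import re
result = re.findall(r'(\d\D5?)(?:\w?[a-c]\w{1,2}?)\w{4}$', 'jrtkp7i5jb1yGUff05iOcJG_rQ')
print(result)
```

The pattern matches a digit, then a non-digit, then optionally the literal '5' (captured); then optionally a word character, then a character in [a-c], then 1 to 2 of a word character (lazy) (non-capturing group); then exactly 4 of a word character; then anchored at the end.
Because there's exactly one group, `findall` drops the full match and keeps group 1 from the one hit.

['5i']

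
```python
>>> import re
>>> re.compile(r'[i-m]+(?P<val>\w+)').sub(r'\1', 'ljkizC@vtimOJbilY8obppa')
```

'zC@vtOJbilY8obppa'

Pattern: one or more of a character in [i-m]; then one or more of a word character (captured as 'val').
Matches: at [0:6] → 'ljkizC'; at [9:23] → 'imOJbilY8obppa'.
Each match is replaced using the text its own group 1 captured.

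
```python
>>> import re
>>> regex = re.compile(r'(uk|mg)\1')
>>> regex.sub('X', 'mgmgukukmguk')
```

'XXmguk'

`\1` is not a pattern — it's the concrete string captured by group 1, re-applied verbatim.
Matches: at [0:4] → 'mgmg'; at [4:8] → 'ukuk'.
Each match is replaced by 'X'.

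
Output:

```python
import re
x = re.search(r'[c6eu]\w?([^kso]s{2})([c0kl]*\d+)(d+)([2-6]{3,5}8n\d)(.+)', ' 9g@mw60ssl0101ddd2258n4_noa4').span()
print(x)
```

Pattern: one of [c6eu], then optionally a word character; then any character except [kso], then exactly 2 of a literal 's' (captured); then zero or more of one of [c0kl], then one or more of a digit (captured); then one or more of a literal 'd' (captured); then 3 to 5 of a character in [2-6], then the literal '8n', then a digit (captured); then one or more of any character (captured).
Unlike `match`, `search` isn't anchored — it looks for the pattern anywhere in the string.
The match spans [6:29] → '60ssl0101ddd2258n4_noa4'.
Captured: group 1 = '0ss', group 2 = 'l0101', group 3 = 'ddd', group 4 = '2258n4', group 5 = '_noa4'.

(6, 29)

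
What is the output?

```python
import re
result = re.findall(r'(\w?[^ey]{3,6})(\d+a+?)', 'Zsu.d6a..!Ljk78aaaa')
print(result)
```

A `+?`/`*?`/`{m,n}?` starts at its minimum and grows only as far as needed for what follows to match.
Multiple groups make `findall` return tuples — one 2-tuple for each match.

[('Zsu.d', '6a'), ('..!Ljk', '78a')]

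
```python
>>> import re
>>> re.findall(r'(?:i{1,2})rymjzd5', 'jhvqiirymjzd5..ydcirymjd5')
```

['iirymjzd5']

Pattern: 1 to 2 of a literal 'i' (non-capturing group); then the literal 'rym', then the literal 'j', then the literal 'zd5'.
Matches: at [4:13] → 'iirymjzd5'.
`findall` yields the raw match text (1 of them) because the pattern has no groups.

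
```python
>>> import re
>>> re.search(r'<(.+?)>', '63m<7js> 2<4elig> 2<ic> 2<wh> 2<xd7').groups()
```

('7js',)

Because the quantifier is non-greedy, it stops expanding at the earliest point where the rest of the pattern can succeed.
`re.search` tries every starting position until one works.
The match spans [3:8] → '<7js>'.
Captured: group 1 = '7js'.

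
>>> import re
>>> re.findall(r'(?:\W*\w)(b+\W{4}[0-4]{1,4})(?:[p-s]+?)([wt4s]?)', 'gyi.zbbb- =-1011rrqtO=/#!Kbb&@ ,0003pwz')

[('bbb- =-1011', ''), ('bb&@ ,0003', 'w')]

A non-greedy quantifier consumes as few characters as it can — just enough that the remainder of the pattern still matches from where it stops; whatever follows it matches normally.
With 2 capturing groups, `findall` returns a 2-tuple per match.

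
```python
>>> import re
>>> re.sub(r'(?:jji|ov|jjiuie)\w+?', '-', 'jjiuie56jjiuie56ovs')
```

'-ie56-ie56-'

Branches in `(...|...)` are attempted left-to-right; the first branch that allows the whole pattern to succeed is taken.
Every occurrence is swapped for '-'.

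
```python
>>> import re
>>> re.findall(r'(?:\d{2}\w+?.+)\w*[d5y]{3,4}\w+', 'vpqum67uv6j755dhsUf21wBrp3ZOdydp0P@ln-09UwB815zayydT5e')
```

['67uv6j755dhsUf21wBrp3ZOdydp0P@ln-09UwB815zayydT5e']

No capturing groups, so `findall` returns the 1 full match string.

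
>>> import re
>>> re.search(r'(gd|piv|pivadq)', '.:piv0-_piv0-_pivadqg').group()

Unlike `match`, `search` isn't anchored — it looks for the pattern anywhere in the string.
The match spans [2:5] → 'piv'.
Captured: group 1 = 'piv'.

'piv'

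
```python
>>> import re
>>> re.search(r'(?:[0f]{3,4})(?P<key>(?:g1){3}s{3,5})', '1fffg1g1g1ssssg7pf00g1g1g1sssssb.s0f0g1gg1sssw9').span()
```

(1, 14)

This matches 3 to 4 of one of [0f] (non-capturing group); then the literal 'g1' repeated 3 times, then 3 to 5 of the literal 's' (captured as 'key').
The match spans [1:14] → 'fffg1g1g1ssss'.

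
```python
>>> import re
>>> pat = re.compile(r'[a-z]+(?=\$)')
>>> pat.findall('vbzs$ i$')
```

The lookaround is zero-width — it requires the adjacent text to match without consuming it, so the asserted text isn't part of the match.
Walking the string: at [0:4] → 'vbzs'; at [6:7] → 'i'.
`findall` yields the raw match text (2 of them) because the pattern has no groups.

['vbzs', 'i']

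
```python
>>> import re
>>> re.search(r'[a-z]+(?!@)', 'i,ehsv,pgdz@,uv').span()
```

(0, 1)

The negative lookahead/lookbehind blocks any match where the forbidden context is present.
Unlike `match`, `search` isn't anchored — it looks for the pattern anywhere in the string.
The match spans [0:1] → 'i'.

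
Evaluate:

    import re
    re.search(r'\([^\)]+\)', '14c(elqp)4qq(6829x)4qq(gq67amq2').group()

'(elqp)'

The match spans [3:9] → '(elqp)'.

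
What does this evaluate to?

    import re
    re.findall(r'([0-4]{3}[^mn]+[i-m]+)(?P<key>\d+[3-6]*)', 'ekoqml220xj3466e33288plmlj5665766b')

The pattern matches exactly 3 of a character in [0-4], then one or more of any character except [mn], then one or more of a character in [i-m] (captured); then one or more of a digit, then zero or more of a character in [3-6] (captured as 'key').
Scanning left to right: at [6:33] match '220xj3466e33288plmlj5665766', groups = ('220xj3466e33288plmlj', '5665766').
Multiple groups make `findall` return tuples — one 2-tuple for the one match.

[('220xj3466e33288plmlj', '5665766')]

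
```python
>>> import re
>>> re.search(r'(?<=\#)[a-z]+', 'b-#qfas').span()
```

(3, 7)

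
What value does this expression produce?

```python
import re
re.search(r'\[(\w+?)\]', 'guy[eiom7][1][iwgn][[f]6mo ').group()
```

'[eiom7]'

Unlike `match`, `search` isn't anchored — it looks for the pattern anywhere in the string.
The match spans [3:10] → '[eiom7]'.
Captured: group 1 = 'eiom7'.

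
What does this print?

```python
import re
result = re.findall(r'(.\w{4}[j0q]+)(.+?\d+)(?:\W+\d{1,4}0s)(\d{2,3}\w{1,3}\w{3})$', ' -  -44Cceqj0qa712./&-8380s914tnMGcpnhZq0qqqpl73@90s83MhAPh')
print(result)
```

[('44Cceqj0q', 'a712./&-8380s914tnMGcpnhZq0qqqpl73', '83MhAPh')]

`findall` packs the 3 group values into a tuple for every match.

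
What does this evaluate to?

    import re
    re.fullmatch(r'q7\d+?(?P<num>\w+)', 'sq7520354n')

None

`re.fullmatch` requires the pattern to consume the entire string.
Here the pattern can't cover the whole string, so the call returns None.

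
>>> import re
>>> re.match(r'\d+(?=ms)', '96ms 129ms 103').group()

'96'

With `match`, the pattern is implicitly anchored at the beginning.
The match spans [0:2] → '96'.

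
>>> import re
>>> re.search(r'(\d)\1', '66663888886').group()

'66'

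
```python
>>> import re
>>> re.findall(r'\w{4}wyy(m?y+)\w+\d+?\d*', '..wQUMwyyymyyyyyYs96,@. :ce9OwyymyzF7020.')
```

Pattern: exactly 4 of a word character, then the literal 'wyy'; then optionally a literal 'm', then one or more of a literal 'y' (captured); then one or more of a word character, then one or more of a digit (lazy), then zero or more of a digit.
Walking the string: at [2:20] match 'wQUMwyyymyyyyyYs96', group 1 = 'y'; at [25:40] match 'ce9OwyymyzF7020', group 1 = 'my'.
`findall` collects group 1 from each match (2 total).

['y', 'my']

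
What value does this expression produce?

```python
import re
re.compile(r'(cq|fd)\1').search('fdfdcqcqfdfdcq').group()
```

`\1` has to match the exact text group 1 already captured.
`search` walks the string left to right and returns the first match it finds.
The match spans [0:4] → 'fdfd'.
Captured: group 1 = 'fd'.

'fdfd'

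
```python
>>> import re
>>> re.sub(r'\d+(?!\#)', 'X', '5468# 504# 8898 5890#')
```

'X8# X4# X X0#'

Because the assertion is negative and zero-width, positions next to the forbidden text are skipped.
`sub` substitutes 'X' at each match site.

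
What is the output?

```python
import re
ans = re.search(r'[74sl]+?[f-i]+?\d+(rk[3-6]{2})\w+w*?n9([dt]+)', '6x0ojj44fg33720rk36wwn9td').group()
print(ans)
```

The pattern matches one or more of one of [74sl] (lazy), then one or more of a character in [f-i] (lazy), then one or more of a digit; then the literal 'rk', then exactly 2 of a character in [3-6] (captured); then one or more of a word character, then zero or more of the literal 'w' (lazy), then the literal 'n9'; then one or more of one of [dt] (captured).
Unlike `match`, `search` isn't anchored — it looks for the pattern anywhere in the string.
The match spans [6:25] → '44fg33720rk36wwn9td'.
Captured: group 1 = 'rk36', group 2 = 'td'.

44fg33720rk36wwn9td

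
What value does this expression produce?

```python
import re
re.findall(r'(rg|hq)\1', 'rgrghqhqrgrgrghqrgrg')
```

['rg', 'hq', 'rg', 'rg']

`\1` is not a pattern — it's the concrete string captured by group 1, re-applied verbatim.
Walking the string: at [0:4] match 'rgrg', group 1 = 'rg'; at [4:8] match 'hqhq', group 1 = 'hq'; at [8:12] match 'rgrg', group 1 = 'rg'; at [16:20] match 'rgrg', group 1 = 'rg'.
One capturing group, so `findall` returns just the captured substring from each match — 4 in all.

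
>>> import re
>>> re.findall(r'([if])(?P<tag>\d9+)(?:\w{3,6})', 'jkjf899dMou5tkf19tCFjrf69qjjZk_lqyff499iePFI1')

This matches one of [if] (captured); then a digit, then one or more of the literal '9' (captured as 'tag'); then 3 to 6 of a word character (non-capturing group).
With 2 capturing groups, `findall` returns a 2-tuple per match.

[('f', '899'), ('f', '19'), ('f', '499')]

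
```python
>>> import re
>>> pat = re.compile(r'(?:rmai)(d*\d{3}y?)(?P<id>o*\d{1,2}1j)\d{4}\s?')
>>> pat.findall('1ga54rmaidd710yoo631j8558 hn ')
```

The pattern matches the literal 'rm', then the literal 'ai' (non-capturing group); then zero or more of the literal 'd', then exactly 3 of a digit, then optionally a literal 'y' (captured); then zero or more of the literal 'o', then 1 to 2 of a digit, then the literal '1j' (captured as 'id'); then exactly 4 of a digit; then optionally whitespace.
Scanning left to right: at [5:26] match 'rmaidd710yoo631j8558 ', groups = ('dd710y', 'oo631j').
Multiple groups make `findall` return tuples — one 2-tuple for the one match.

[('dd710y', 'oo631j')]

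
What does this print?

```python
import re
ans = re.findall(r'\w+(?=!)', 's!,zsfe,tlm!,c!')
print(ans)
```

['s', 'tlm', 'c']

Because the assertion is zero-width, the text it checks is not consumed and won't appear in the result.
No capturing groups, so `findall` returns the 3 full match strings.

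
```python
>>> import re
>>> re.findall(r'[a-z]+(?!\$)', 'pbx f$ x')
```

['pbx', 'x']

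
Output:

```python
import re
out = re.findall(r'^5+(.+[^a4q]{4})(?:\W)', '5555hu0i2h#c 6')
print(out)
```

['hu0i2h#c']

The pattern matches anchored at the start of the string; then one or more of a literal '5'; then one or more of any character, then exactly 4 of any character except [a4q] (captured); then a non-word character (non-capturing group).
One capturing group, so `findall` returns just the captured substring from the one match — 1 in all.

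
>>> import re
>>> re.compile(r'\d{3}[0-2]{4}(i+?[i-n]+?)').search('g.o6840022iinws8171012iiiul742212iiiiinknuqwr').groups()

('ii',)

The match spans [3:12] → '6840022ii'.
Captured: group 1 = 'ii'.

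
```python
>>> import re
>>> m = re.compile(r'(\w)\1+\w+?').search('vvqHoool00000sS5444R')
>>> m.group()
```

'vvq'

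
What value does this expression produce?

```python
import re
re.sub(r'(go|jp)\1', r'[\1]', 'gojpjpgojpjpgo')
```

'go[jp]go[jp]go'

`\1` has to match the exact text group 1 already captured.
Matches: at [2:6] → 'jpjp'; at [8:12] → 'jpjp'.
Each match is replaced using the text its own group 1 captured.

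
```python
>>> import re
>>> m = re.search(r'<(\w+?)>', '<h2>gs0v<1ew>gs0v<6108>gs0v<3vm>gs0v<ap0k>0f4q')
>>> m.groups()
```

('h2',)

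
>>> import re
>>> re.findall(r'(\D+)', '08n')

The pattern matches one or more of a non-digit (captured).
Scanning left to right: at [2:3] match 'n', group 1 = 'n'.
`findall` collects group 1 from the one match (1 total).

['n']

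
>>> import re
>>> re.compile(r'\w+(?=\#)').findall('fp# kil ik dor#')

['fp', 'dor']

The lookaround is zero-width — it requires the adjacent text to match without consuming it, so the asserted text isn't part of the match.
Matches: at [0:2] → 'fp'; at [11:14] → 'dor'.
Since nothing is captured, `findall` lists the 2 matched substrings directly.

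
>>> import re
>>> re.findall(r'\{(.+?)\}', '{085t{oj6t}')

Walking the string: at [0:11] match '{085t{oj6t}', group 1 = '085t{oj6t'.
Because there's exactly one group, `findall` drops the full match and keeps group 1 from the one hit.

['085t{oj6t']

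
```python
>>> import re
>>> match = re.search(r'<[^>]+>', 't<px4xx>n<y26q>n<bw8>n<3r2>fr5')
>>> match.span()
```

The match spans [1:8] → '<px4xx>'.

(1, 8)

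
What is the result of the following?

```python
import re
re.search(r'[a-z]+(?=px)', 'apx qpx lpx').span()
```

(0, 1)

Lookahead/lookbehind check context without consuming it, so the matched span excludes the asserted characters.
`re.search` tries every starting position until one works.
The match spans [0:1] → 'a'.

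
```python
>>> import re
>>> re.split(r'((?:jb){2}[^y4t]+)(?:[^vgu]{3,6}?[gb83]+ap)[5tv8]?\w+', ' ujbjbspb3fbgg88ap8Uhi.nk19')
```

[' u', 'jbjbspb', '.nk19']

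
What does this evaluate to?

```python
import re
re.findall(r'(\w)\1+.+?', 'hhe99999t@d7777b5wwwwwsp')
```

['h', '9', '7', 'w']

`\1` is not a pattern — it's the concrete string captured by group 1, re-applied verbatim.
`findall` collects group 1 from each match (4 total).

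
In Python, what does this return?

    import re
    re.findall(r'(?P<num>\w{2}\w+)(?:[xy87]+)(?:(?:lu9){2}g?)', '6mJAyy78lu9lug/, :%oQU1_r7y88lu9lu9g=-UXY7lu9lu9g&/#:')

['oQU1_r7y8', 'UXY']

Pattern: exactly 2 of a word character, then one or more of a word character (captured as 'num'); then one or more of one of [xy87] (non-capturing group); then the literal 'lu9' repeated 2 times, then optionally the literal 'g' (non-capturing group).
With a single group, `findall` returns only what that group captured — 2 items.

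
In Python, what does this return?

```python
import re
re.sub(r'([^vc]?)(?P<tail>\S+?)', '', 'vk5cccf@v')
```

''

The pattern matches optionally any character except [vc] (captured); then one or more of a non-whitespace character (lazy) (captured as 'tail').
Matches: at [0:1] → 'v'; at [1:3] → 'k5'; at [3:4] → 'c'; at [4:5] → 'c'; at [5:6] → 'c'; ….
`sub` substitutes '' at each match site.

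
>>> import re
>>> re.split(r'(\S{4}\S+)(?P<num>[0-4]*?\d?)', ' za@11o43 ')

[' ', 'za@11o43', '', ' ']

The pattern matches exactly 4 of a non-whitespace character, then one or more of a non-whitespace character (captured); then zero or more of a character in [0-4] (lazy), then optionally a digit (captured as 'num').
With a capturing group present, the delimiter's captured portion is kept in the result list.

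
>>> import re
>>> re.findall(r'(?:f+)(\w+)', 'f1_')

Pattern: one or more of a literal 'f' (non-capturing group); then one or more of a word character (captured).
Walking the string: at [0:3] match 'f1_', group 1 = '1_'.
`findall` collects group 1 from the one match (1 total).

['1_']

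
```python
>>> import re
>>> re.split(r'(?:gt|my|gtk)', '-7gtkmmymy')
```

['-7', 'km', '', '']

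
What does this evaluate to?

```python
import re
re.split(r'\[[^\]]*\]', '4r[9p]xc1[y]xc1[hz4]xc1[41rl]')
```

['4r', 'xc1', 'xc1', 'xc1', '']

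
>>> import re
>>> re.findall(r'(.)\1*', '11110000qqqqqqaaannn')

['1', '0', 'q', 'a', 'n']

The backreference `\1` re-matches whatever the first group consumed, character for character.
Matches: at [0:4] match '1111', group 1 = '1'; at [4:8] match '0000', group 1 = '0'; at [8:14] match 'qqqqqq', group 1 = 'q'; at [14:17] match 'aaa', group 1 = 'a'; at [17:20] match 'nnn', group 1 = 'n'.
With a single group, `findall` returns only what that group captured — 5 items.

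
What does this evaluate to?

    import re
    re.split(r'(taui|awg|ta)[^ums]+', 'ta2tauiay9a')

Matches to split on: at [0:5] → 'ta2ta'.
Because the pattern has a capturing group, `split` also inserts each captured text between the pieces.

['', 'ta', 'uiay9a']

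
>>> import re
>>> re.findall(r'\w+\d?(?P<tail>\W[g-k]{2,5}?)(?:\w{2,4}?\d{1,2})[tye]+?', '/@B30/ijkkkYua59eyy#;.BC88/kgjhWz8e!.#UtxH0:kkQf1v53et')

['/ijkk', '/kg', ':kk']

Lazy quantifiers expand one character at a time until the remainder of the pattern can match.
With a single group, `findall` returns only what that group captured — 3 items.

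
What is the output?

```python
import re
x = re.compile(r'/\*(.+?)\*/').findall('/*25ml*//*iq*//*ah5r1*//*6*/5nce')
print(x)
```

Lazy quantifiers expand one character at a time until the remainder of the pattern can match.
Matches: at [0:8] match '/*25ml*/', group 1 = '25ml'; at [8:14] match '/*iq*/', group 1 = 'iq'; at [14:23] match '/*ah5r1*/', group 1 = 'ah5r1'; at [23:28] match '/*6*/', group 1 = '6'.
Because there's exactly one group, `findall` drops the full match and keeps group 1 from each hit.

['25ml', 'iq', 'ah5r1', '6']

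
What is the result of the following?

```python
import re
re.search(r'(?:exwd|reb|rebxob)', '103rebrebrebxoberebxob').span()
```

The match spans [3:6] → 'reb'.

(3, 6)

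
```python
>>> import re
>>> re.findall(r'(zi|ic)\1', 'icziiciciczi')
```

A backreference is literal: `\1` must see the identical characters the first group matched.
One capturing group, so `findall` returns just the captured substring from the one match — 1 in all.

['ic']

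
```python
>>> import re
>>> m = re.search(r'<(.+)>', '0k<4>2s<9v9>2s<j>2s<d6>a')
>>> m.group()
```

`search` walks the string left to right and returns the first match it finds.
The match spans [2:23] → '<4>2s<9v9>2s<j>2s<d6>'.
Captured: group 1 = '4>2s<9v9>2s<j>2s<d6'.

'<4>2s<9v9>2s<j>2s<d6>'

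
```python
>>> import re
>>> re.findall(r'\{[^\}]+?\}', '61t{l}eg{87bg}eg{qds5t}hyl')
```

['{l}', '{87bg}', '{qds5t}']

Matches: at [3:6] → '{l}'; at [8:14] → '{87bg}'; at [16:23] → '{qds5t}'.
Since nothing is captured, `findall` lists the 3 matched substrings directly.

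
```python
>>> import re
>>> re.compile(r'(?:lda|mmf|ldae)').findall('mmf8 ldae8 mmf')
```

['mmf', 'lda', 'mmf']

The regex engine tests alternatives in the order written; an earlier branch that matches wins even if a later one would match more.
No capturing groups, so `findall` returns the 3 full match strings.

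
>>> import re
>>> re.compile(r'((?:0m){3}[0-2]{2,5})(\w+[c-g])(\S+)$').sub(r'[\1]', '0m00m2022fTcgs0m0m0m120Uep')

'0m00m2022fTcgs[0m0m0m120]'

`\1` in the replacement pulls in group 1's text for each match.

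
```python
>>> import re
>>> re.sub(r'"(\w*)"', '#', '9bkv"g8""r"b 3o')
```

'9bkv##b 3o'

Matches: at [4:8] → '"g8"'; at [8:11] → '"r"'.
Each match is replaced by '#'.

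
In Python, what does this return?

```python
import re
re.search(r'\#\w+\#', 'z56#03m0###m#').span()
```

The match spans [3:9] → '#03m0#'.

(3, 9)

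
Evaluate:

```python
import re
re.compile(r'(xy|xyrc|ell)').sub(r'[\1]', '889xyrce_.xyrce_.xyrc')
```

'889[xy]rce_.[xy]rce_.[xy]rc'

Alternation tries branches left to right and keeps the first one that lets the overall match succeed at that position.
Matches: at [3:5] → 'xy'; at [10:12] → 'xy'; at [17:19] → 'xy'.
`\1` in the replacement pulls in group 1's text for each match.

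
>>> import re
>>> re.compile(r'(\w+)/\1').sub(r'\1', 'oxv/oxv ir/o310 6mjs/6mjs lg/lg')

The backreference `\1` re-matches whatever the first group consumed, character for character.
Matches: at [0:7] → 'oxv/oxv'; at [16:25] → '6mjs/6mjs'; at [26:31] → 'lg/lg'.
Each match is replaced using the text its own group 1 captured.

'oxv ir/o310 6mjs lg'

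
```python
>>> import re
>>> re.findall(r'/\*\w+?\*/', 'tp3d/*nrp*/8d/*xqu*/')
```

['/*nrp*/', '/*xqu*/']

Scanning left to right: at [4:11] → '/*nrp*/'; at [13:20] → '/*xqu*/'.
`findall` yields the raw match text (2 of them) because the pattern has no groups.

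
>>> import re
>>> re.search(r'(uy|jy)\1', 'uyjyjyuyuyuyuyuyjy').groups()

`\1` is not a pattern — it's the concrete string captured by group 1, re-applied verbatim.
`search` walks the string left to right and returns the first match it finds.
The match spans [2:6] → 'jyjy'.
Captured: group 1 = 'jy'.

('jy',)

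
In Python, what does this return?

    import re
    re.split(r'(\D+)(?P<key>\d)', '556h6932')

This matches one or more of a non-digit (captured); then a digit (captured as 'key').
Because the pattern has a capturing group, `split` also inserts each captured text between the pieces.

['556', 'h', '6', '932']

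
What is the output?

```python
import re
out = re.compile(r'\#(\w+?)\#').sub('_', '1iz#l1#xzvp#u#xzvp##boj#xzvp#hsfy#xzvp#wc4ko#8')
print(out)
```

1iz_xzvp_xzvp#_xzvp_xzvp_8

Each match is replaced by '_'.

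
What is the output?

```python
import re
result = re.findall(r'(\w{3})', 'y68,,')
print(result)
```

The pattern matches exactly 3 of a word character (captured).
Walking the string: at [0:3] match 'y68', group 1 = 'y68'.
With a single group, `findall` returns only what that group captured — 1 item.

['y68']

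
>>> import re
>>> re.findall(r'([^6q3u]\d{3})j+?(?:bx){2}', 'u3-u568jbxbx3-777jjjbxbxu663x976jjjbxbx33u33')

This matches any character except [6q3u], then exactly 3 of a digit (captured); then one or more of the literal 'j' (lazy), then the literal 'bx' repeated 2 times.
Walking the string: at [13:24] match '-777jjjbxbx', group 1 = '-777'; at [28:39] match 'x976jjjbxbx', group 1 = 'x976'.
`findall` collects group 1 from each match (2 total).

['-777', 'x976']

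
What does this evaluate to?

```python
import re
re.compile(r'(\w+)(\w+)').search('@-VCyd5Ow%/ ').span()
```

(2, 9)

The match spans [2:9] → 'VCyd5Ow'.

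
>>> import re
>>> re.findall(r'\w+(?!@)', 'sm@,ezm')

The negative lookahead/lookbehind blocks any match where the forbidden context is present.
Since nothing is captured, `findall` lists the 2 matched substrings directly.

['s', 'ezm']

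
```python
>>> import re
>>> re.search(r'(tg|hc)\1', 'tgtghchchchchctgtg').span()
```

(0, 4)

A backreference is literal: `\1` must see the identical characters the first group matched.
The match spans [0:4] → 'tgtg'.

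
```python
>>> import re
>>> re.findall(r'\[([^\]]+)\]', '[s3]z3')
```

Matches: at [0:4] match '[s3]', group 1 = 's3'.
One capturing group, so `findall` returns just the captured substring from the one match — 1 in all.

['s3']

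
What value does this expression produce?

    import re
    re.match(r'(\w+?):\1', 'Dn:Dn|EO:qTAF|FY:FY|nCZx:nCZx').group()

After group 1 captures some text, `\1` only succeeds where that same text appears again.
`re.match` won't scan ahead — the pattern has to work from the very first character.
The match spans [0:5] → 'Dn:Dn'.
Captured: group 1 = 'Dn'.

'Dn:Dn'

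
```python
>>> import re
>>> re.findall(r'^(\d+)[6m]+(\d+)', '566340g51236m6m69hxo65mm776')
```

[('56', '340')]

Pattern: anchored at the start of the string; then one or more of a digit (captured); then one or more of one of [6m]; then one or more of a digit (captured).
Scanning left to right: at [0:6] match '566340', groups = ('56', '340').
With 2 capturing groups, `findall` returns a 2-tuple per match.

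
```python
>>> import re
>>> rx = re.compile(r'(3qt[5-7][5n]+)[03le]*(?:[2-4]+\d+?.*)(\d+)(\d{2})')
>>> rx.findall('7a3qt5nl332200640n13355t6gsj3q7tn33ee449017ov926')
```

[('3qt5n', '9', '26')]

Multiple groups make `findall` return tuples — one 3-tuple for the one match.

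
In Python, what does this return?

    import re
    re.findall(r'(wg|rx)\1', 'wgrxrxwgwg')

After group 1 captures some text, `\1` only succeeds where that same text appears again.
Because there's exactly one group, `findall` drops the full match and keeps group 1 from each hit.

['rx', 'wg']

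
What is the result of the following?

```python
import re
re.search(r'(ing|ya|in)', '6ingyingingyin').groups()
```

The match spans [1:4] → 'ing'.
Captured: group 1 = 'ing'.

('ing',)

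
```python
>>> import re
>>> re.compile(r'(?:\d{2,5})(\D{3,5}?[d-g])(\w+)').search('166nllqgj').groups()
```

The match spans [0:9] → '166nllqgj'.
Captured: group 1 = 'nllqg', group 2 = 'j'.

('nllqg', 'j')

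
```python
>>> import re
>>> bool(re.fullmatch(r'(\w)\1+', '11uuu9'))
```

False

`\1` is not a pattern — it's the concrete string captured by group 1, re-applied verbatim.
For `fullmatch`, every character of the input must be accounted for by the pattern.
Here the pattern can't cover the whole string, so the call returns None, and `bool(None)` is False.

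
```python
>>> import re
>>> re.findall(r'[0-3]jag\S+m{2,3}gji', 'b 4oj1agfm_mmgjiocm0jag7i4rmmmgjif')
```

The pattern matches a character in [0-3], then the literal 'jag'; then one or more of a non-whitespace character, then 2 to 3 of a literal 'm', then the literal 'gji'.
Scanning left to right: at [19:33] → '0jag7i4rmmmgji'.
`findall` yields the raw match text (1 of them) because the pattern has no groups.

['0jag7i4rmmmgji']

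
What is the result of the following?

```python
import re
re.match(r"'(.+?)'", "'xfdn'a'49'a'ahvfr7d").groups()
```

('xfdn',)

The match spans [0:6] → "'xfdn'".
Captured: group 1 = 'xfdn'.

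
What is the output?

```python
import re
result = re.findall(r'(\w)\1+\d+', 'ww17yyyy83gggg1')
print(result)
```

['w', 'y', 'g']

`\1` has to match the exact text group 1 already captured.
Matches: at [0:4] match 'ww17', group 1 = 'w'; at [4:10] match 'yyyy83', group 1 = 'y'; at [10:15] match 'gggg1', group 1 = 'g'.
With a single group, `findall` returns only what that group captured — 3 items.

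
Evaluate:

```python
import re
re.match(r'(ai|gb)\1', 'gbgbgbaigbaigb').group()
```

'gbgb'

`re.match` won't scan ahead — the pattern has to work from the very first character.
The match spans [0:4] → 'gbgb'.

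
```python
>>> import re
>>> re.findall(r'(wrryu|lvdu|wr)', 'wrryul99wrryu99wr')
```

['wrryu', 'wrryu', 'wr']

The regex engine tests alternatives in the order written; an earlier branch that matches wins even if a later one would match more.
Matches: at [0:5] match 'wrryu', group 1 = 'wrryu'; at [8:13] match 'wrryu', group 1 = 'wrryu'; at [15:17] match 'wr', group 1 = 'wr'.
One capturing group, so `findall` returns just the captured substring from each match — 3 in all.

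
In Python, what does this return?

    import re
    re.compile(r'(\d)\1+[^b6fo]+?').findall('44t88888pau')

['4', '8']

`\1` is not a pattern — it's the concrete string captured by group 1, re-applied verbatim.
Scanning left to right: at [0:3] match '44t', group 1 = '4'; at [3:9] match '88888p', group 1 = '8'.
Because there's exactly one group, `findall` drops the full match and keeps group 1 from each hit.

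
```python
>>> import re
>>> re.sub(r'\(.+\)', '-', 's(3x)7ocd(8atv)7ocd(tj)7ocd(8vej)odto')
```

's-odto'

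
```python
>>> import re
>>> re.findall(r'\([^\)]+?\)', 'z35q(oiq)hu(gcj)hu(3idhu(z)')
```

Scanning left to right: at [4:9] → '(oiq)'; at [11:16] → '(gcj)'; at [18:27] → '(3idhu(z)'.
With no groups in the pattern, `findall` gives back each whole match — 3 here.

['(oiq)', '(gcj)', '(3idhu(z)']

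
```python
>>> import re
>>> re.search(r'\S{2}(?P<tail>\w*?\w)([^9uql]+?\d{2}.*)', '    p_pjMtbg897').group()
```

Pattern: exactly 2 of a non-whitespace character; then zero or more of a word character (lazy), then a word character (captured as 'tail'); then one or more of any character except [9uql] (lazy), then exactly 2 of a digit, then zero or more of any character (captured).
`re.search` tries every starting position until one works.
The match spans [4:15] → 'p_pjMtbg897'.
Captured: group 1 = 'p', group 2 = 'jMtbg897'.

'p_pjMtbg897'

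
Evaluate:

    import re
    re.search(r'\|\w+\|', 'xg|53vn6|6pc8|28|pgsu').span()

`re.search` tries every starting position until one works.
The match spans [2:9] → '|53vn6|'.

(2, 9)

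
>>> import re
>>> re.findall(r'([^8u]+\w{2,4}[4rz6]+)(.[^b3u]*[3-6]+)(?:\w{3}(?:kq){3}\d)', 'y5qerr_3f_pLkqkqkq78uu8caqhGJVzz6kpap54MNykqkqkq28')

[('caqhGJVzz6', 'kpap54')]

The pattern matches one or more of any character except [8u], then 2 to 4 of a word character, then one or more of one of [4rz6] (captured); then any character, then zero or more of any character except [b3u], then one or more of a character in [3-6] (captured); then exactly 3 of a word character, then the literal 'kq' repeated 3 times, then a digit (non-capturing group).
Scanning left to right: at [23:49] match 'caqhGJVzz6kpap54MNykqkqkq2', groups = ('caqhGJVzz6', 'kpap54').
With 2 capturing groups, `findall` returns a 2-tuple per match.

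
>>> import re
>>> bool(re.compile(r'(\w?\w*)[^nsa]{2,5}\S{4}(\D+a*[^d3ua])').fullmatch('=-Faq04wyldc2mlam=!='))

`fullmatch` succeeds only if the pattern covers the string from start to end.
Here there's no way to consume every character, so the call returns None, and `bool(None)` is False.

False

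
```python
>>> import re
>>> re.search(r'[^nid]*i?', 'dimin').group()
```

''

This matches zero or more of any character except [nid]; then optionally a literal 'i'.
`search` walks the string left to right and returns the first match it finds.
The match spans [0:0] → ''.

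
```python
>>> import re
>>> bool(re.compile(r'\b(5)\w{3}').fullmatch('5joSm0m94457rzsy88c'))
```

False

Pattern: a word boundary (`\b`, zero-width); then a literal '5' (captured); then exactly 3 of a word character.
`re.fullmatch` requires the pattern to consume the entire string.
Here there's no way to consume every character, so the call returns None, and `bool(None)` is False.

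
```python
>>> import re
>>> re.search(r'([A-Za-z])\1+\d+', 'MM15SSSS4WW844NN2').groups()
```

The backreference `\1` re-matches whatever the first group consumed, character for character.
`search` walks the string left to right and returns the first match it finds.
The match spans [0:4] → 'MM15'.
Captured: group 1 = 'M'.

('M',)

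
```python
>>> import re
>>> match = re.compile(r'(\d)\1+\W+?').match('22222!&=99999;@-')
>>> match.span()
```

`re.match` only tries the pattern at the start of the string.
The match spans [0:6] → '22222!'.

(0, 6)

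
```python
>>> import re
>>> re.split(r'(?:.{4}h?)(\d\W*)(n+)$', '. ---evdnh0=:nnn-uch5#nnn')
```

Pattern: exactly 4 of any character, then optionally a literal 'h' (non-capturing group); then a digit, then zero or more of a non-word character (captured); then one or more of a literal 'n' (captured); then anchored at the end.
Matches to split on: at [15:25] → 'n-uch5#nnn'.
The group in the pattern means `split` returns the separators' captures alongside the pieces.

['. ---evdnh0=:nn', '5#', 'nnn', '']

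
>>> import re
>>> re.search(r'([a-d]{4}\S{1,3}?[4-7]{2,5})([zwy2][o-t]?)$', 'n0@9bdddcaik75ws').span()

(5, 16)

Pattern: exactly 4 of a character in [a-d], then 1 to 3 of a non-whitespace character (lazy), then 2 to 5 of a character in [4-7] (captured); then one of [zwy2], then optionally a character in [o-t] (captured); then anchored at the end.
`re.search` scans for the first position where the pattern succeeds.
The match spans [5:16] → 'dddcaik75ws'.
Captured: group 1 = 'dddcaik75', group 2 = 'ws'.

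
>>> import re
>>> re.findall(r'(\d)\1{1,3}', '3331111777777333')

['3', '1', '7', '7', '3']

`\1` is not a pattern — it's the concrete string captured by group 1, re-applied verbatim.
Because there's exactly one group, `findall` drops the full match and keeps group 1 from each hit.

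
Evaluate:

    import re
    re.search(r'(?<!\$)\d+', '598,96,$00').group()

A negative assertion filters positions out without eating any characters.
The match spans [0:3] → '598'.

'598'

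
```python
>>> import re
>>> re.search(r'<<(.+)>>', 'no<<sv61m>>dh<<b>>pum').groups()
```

('sv61m>>dh<<b',)

The match spans [2:18] → '<<sv61m>>dh<<b>>'.
Captured: group 1 = 'sv61m>>dh<<b'.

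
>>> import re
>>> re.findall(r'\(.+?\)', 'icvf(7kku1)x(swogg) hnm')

The `?` after the quantifier makes it lazy — it takes as little as possible before letting the rest of the pattern try.
Scanning left to right: at [4:11] → '(7kku1)'; at [12:19] → '(swogg)'.
With no groups in the pattern, `findall` gives back each whole match — 2 here.

['(7kku1)', '(swogg)']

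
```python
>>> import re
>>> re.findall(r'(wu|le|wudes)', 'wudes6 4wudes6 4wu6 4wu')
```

['wu', 'wu', 'wu', 'wu']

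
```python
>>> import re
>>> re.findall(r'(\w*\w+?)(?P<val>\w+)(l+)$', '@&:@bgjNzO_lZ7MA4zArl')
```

[('bgjNzO_lZ7MA4zA', 'r', 'l')]

`findall` packs the 3 group values into a tuple for every match.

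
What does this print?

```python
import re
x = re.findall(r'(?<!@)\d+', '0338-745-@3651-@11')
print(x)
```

`(?!…)`/`(?<!…)` only lets a position through if the neighbouring text does NOT match; no characters are consumed.
Matches: at [0:4] → '0338'; at [5:8] → '745'; at [11:14] → '651'; at [17:18] → '1'.
With no groups in the pattern, `findall` gives back each whole match — 4 here.

['0338', '745', '651', '1']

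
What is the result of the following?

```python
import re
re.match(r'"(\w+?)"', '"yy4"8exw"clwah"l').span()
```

(0, 5)

`re.match` won't scan ahead — the pattern has to work from the very first character.
The match spans [0:5] → '"yy4"'.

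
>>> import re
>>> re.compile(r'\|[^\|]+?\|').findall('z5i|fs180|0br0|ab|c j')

['|fs180|', '|ab|']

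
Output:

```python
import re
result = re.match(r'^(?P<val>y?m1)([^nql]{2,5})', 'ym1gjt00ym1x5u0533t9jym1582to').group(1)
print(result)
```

ym1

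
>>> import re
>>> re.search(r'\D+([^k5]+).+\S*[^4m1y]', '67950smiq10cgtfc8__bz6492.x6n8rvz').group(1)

The match spans [5:33] → 'smiq10cgtfc8__bz6492.x6n8rvz'.
Captured: group 1 = '10cgtfc8__bz6492.x6n8r'.

'10cgtfc8__bz6492.x6n8r'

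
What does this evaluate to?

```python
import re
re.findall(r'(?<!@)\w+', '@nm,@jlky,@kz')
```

['m', 'lky', 'z']

A negative assertion filters positions out without eating any characters.
With no groups in the pattern, `findall` gives back each whole match — 3 here.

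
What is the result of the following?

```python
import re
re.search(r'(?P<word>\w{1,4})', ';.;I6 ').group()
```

'I6'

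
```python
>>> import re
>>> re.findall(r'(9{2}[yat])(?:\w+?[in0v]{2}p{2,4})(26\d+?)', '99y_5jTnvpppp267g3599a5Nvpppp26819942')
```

[('99y', '267')]

This matches exactly 2 of the literal '9', then one of [yat] (captured); then one or more of a word character (lazy), then exactly 2 of one of [in0v], then 2 to 4 of the literal 'p' (non-capturing group); then the literal '26', then one or more of a digit (lazy) (captured).
2 groups means the one result is a tuple of 2 captured strings — 1 here.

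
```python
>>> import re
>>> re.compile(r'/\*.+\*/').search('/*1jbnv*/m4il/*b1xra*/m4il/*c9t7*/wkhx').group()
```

'/*1jbnv*/m4il/*b1xra*/m4il/*c9t7*/'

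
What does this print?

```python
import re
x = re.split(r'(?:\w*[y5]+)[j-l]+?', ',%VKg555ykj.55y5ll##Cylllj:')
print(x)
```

[',%', 'j.', 'l##', 'llj:']

This matches zero or more of a word character, then one or more of one of [y5] (non-capturing group); then one or more of a character in [j-l] (lazy).
The `?` after the quantifier makes it lazy — it takes as little as possible before letting the rest of the pattern try.
Matches to split on: at [2:10] → 'VKg555yk'; at [12:17] → '55y5l'; at [20:23] → 'Cyl'.
Each match becomes a cut point; 4 segments remain.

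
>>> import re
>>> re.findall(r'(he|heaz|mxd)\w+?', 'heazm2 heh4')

['he', 'he']

The regex engine tests alternatives in the order written; an earlier branch that matches wins even if a later one would match more.
Because there's exactly one group, `findall` drops the full match and keeps group 1 from each hit.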